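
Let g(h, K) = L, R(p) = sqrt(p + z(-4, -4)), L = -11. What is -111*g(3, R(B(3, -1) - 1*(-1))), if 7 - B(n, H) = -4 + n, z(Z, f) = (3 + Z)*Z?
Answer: 1221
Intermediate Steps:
z(Z, f) = Z*(3 + Z)
B(n, H) = 11 - n (B(n, H) = 7 - (-4 + n) = 7 + (4 - n) = 11 - n)
R(p) = sqrt(4 + p) (R(p) = sqrt(p - 4*(3 - 4)) = sqrt(p - 4*(-1)) = sqrt(p + 4) = sqrt(4 + p))
g(h, K) = -11
-111*g(3, R(B(3, -1) - 1*(-1))) = -111*(-11) = 1221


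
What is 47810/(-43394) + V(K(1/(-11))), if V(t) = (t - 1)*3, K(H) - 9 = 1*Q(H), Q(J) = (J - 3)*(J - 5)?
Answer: 184048847/2625337 ≈ 70.105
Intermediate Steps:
Q(J) = (-5 + J)*(-3 + J) (Q(J) = (-3 + J)*(-5 + J) = (-5 + J)*(-3 + J))
K(H) = 24 + H² - 8*H (K(H) = 9 + 1*(15 + H² - 8*H) = 9 + (15 + H² - 8*H) = 24 + H² - 8*H)
V(t) = -3 + 3*t (V(t) = (-1 + t)*3 = -3 + 3*t)
47810/(-43394) + V(K(1/(-11))) = 47810/(-43394) + (-3 + 3*(24 + (1/(-11))² - 8/(-11))) = 47810*(-1/43394) + (-3 + 3*(24 + (-1/11)² - 8*(-1/11))) = -23905/21697 + (-3 + 3*(24 + 1/121 + 8/11)) = -23905/21697 + (-3 + 3*(2993/121)) = -23905/21697 + (-3 + 8979/121) = -23905/21697 + 8616/121 = 184048847/2625337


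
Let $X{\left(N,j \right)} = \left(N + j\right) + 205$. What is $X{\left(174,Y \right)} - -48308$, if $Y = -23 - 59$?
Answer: $48605$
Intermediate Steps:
$Y = -82$ ($Y = -23 - 59 = -82$)
$X{\left(N,j \right)} = 205 + N + j$
$X{\left(174,Y \right)} - -48308 = \left(205 + 174 - 82\right) - -48308 = 297 + 48308 = 48605$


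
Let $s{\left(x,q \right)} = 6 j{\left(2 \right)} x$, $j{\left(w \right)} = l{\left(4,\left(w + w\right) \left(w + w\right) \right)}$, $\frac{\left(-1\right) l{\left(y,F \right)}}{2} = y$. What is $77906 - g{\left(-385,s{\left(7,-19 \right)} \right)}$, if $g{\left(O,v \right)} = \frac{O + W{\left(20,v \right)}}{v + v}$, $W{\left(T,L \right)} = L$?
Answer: $\frac{7478873}{96} \approx 77905.0$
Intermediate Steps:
$l{\left(y,F \right)} = - 2 y$
$j{\left(w \right)} = -8$ ($j{\left(w \right)} = \left(-2\right) 4 = -8$)
$s{\left(x,q \right)} = - 48 x$ ($s{\left(x,q \right)} = 6 \left(-8\right) x = - 48 x$)
$g{\left(O,v \right)} = \frac{O + v}{2 v}$ ($g{\left(O,v \right)} = \frac{O + v}{v + v} = \frac{O + v}{2 v}$)
$77906 - g{\left(-385,s{\left(7,-19 \right)} \right)} = 77906 - \frac{-385 - 336}{2 \left(\left(-48\right) 7\right)} = 77906 - \frac{-385 - 336}{2 \left(-336\right)} = 77906 - \frac{1}{2} \left(- \frac{1}{336}\right) \left(-721\right) = 77906 - \frac{103}{96} = \frac{7478873}{96}$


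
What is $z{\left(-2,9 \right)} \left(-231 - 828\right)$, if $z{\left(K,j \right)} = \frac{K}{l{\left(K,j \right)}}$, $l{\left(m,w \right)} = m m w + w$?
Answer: $\frac{706}{15} \approx 47.067$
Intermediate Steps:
$l{\left(m,w \right)} = w + w m^{2}$ ($l{\left(m,w \right)} = m^{2} w + w = w m^{2} + w = w + w m^{2}$)
$z{\left(K,j \right)} = \frac{K}{j \left(1 + K^{2}\right)}$
$z{\left(-2,9 \right)} \left(-231 - 828\right) = - \frac{2}{9 \left(1 + \left(-2\right)^{2}\right)} \left(-231 - 828\right) = \left(-2\right) \frac{1}{9} \frac{1}{1 + 4} \left(-1059\right) = \left(-2\right) \frac{1}{9} \cdot \frac{1}{5} \left(-1059\right) = \left(- \frac{2}{45}\right) \left(-1059\right) = \frac{706}{15}$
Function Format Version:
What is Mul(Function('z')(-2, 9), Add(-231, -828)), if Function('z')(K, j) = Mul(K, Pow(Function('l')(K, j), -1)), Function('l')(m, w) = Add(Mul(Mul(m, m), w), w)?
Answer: Rational(706, 15) ≈ 47.067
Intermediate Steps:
Function('l')(m, w) = Add(w, Mul(w, Pow(m, 2))) (Function('l')(m, w) = Add(Mul(Pow(m, 2), w), w) = Add(Mul(w, Pow(m, 2)), w) = Add(w, Mul(w, Pow(m, 2))))
Function('z')(K, j) = Mul(K, Pow(j, -1), Pow(Add(1, Pow(K, 2)), -1)) (Function('z')(K, j) = Mul(K, Pow(Mul(j, Add(1, Pow(K, 2))), -1)) = Mul(K, Mul(Pow(j, -1), Pow(Add(1, Pow(K, 2)), -1))) = Mul(K, Pow(j, -1), Pow(Add(1, Pow(K, 2)), -1)))
Mul(Function('z')(-2, 9), Add(-231, -828)) = Mul(Mul(-2, Pow(9, -1), Pow(Add(1, Pow(-2, 2)), -1)), Add(-231, -828)) = Mul(Mul(-2, Rational(1, 9), Pow(Add(1, 4), -1)), -1059) = Mul(Mul(-2, Rational(1, 9), Pow(5, -1)), -1059) = Mul(Mul(-2, Rational(1, 9), Rational(1, 5)), -1059) = Mul(Rational(-2, 45), -1059) = Rational(706, 15)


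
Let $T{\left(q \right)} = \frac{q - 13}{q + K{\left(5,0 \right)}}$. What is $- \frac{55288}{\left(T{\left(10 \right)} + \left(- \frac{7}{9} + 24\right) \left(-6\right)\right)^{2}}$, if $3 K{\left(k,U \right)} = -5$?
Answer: $- \frac{310995000}{109767529} \approx -2.8332$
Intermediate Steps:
$K{\left(k,U \right)} = - \frac{5}{3}$ ($K{\left(k,U \right)} = \frac{1}{3} \left(-5\right) = - \frac{5}{3}$)
$T{\left(q \right)} = \frac{-13 + q}{- \frac{5}{3} + q}$ ($T{\left(q \right)} = \frac{q - 13}{q - \frac{5}{3}} = \frac{-13 + q}{- \frac{5}{3} + q}$)
$- \frac{55288}{\left(T{\left(10 \right)} + \left(- \frac{7}{9} + 24\right) \left(-6\right)\right)^{2}} = - \frac{55288}{\left(\frac{3 \left(-13 + 10\right)}{-5 + 3 \cdot 10} + \left(- \frac{7}{9} + 24\right) \left(-6\right)\right)^{2}} = - \frac{55288}{\left(3 \frac{1}{-5 + 30} \left(-3\right) + \left(\left(-7\right) \frac{1}{9} + 24\right) \left(-6\right)\right)^{2}} = - \frac{55288}{\left(3 \cdot \frac{1}{25} \left(-3\right) + \left(- \frac{7}{9} + 24\right) \left(-6\right)\right)^{2}} = - \frac{55288}{\left(3 \cdot \frac{1}{25} \left(-3\right) + \frac{209}{9} \left(-6\right)\right)^{2}} = - \frac{55288}{\left(- \frac{9}{25} - \frac{418}{3}\right)^{2}} = - \frac{55288}{\left(- \frac{10477}{75}\right)^{2}} = - \frac{55288}{\frac{109767529}{5625}} = \left(-55288\right) \frac{5625}{109767529} = - \frac{310995000}{109767529}$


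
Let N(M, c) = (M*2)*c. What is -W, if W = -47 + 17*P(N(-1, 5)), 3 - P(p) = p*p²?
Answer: -17004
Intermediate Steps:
N(M, c) = 2*M*c (N(M, c) = (2*M)*c = 2*M*c)
P(p) = 3 - p³ (P(p) = 3 - p*p² = 3 - p³)
W = 17004 (W = -47 + 17*(3 - (2*(-1)*5)³) = -47 + 17*(3 - 1*(-10)³) = -47 + 17*(3 - 1*(-1000)) = -47 + 17*(3 + 1000) = -47 + 17*1003 = -47 + 17051 = 17004)
-W = -1*17004 = -17004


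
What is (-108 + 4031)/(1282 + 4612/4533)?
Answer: 17782959/5815918 ≈ 3.0576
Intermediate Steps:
(-108 + 4031)/(1282 + 4612/4533) = 3923/(1282 + 4612*(1/4533)) = 3923/(1282 + 4612/4533) = 3923/(5815918/4533) = 3923*(4533/5815918) = 17782959/5815918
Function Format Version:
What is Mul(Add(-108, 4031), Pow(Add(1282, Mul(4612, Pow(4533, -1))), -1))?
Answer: Rational(17782959, 5815918) ≈ 3.0576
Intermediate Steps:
Mul(Add(-108, 4031), Pow(Add(1282, Mul(4612, Pow(4533, -1))), -1)) = Mul(3923, Pow(Add(1282, Mul(4612, Rational(1, 4533))), -1)) = Mul(3923, Pow(Add(1282, Rational(4612, 4533)), -1)) = Mul(3923, Pow(Rational(5815918, 4533), -1)) = Mul(3923, Rational(4533, 5815918)) = Rational(17782959, 5815918)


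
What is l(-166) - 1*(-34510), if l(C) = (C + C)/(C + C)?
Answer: 34511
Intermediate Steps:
l(C) = 1 (l(C) = (2*C)/((2*C)) = (2*C)*(1/(2*C)) = 1)
l(-166) - 1*(-34510) = 1 - 1*(-34510) = 1 + 34510 = 34511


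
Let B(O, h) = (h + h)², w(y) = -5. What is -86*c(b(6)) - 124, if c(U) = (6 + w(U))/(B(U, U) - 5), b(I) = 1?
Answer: -38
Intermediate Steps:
B(O, h) = 4*h² (B(O, h) = (2*h)² = 4*h²)
c(U) = 1/(-5 + 4*U²) (c(U) = (6 - 5)/(4*U² - 5) = 1/(-5 + 4*U²))
-86*c(b(6)) - 124 = -86/(-5 + 4*1²) - 124 = -86/(-5 + 4*1) - 124 = -86/(-5 + 4) - 124 = -86/(-1) - 124 = -86*(-1) - 124 = 86 - 124 = -38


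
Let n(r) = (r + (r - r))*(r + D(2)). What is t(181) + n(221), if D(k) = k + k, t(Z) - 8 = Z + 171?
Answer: 50085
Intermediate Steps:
t(Z) = 179 + Z (t(Z) = 8 + (Z + 171) = 8 + (171 + Z) = 179 + Z)
D(k) = 2*k
n(r) = r*(4 + r) (n(r) = (r + (r - r))*(r + 2*2) = (r + 0)*(r + 4) = r*(4 + r))
t(181) + n(221) = (179 + 181) + 221*(4 + 221) = 360 + 221*225 = 360 + 49725 = 50085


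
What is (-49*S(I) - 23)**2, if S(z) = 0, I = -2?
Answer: 529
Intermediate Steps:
(-49*S(I) - 23)**2 = (-49*0 - 23)**2 = (0 - 23)**2 = (-23)**2 = 529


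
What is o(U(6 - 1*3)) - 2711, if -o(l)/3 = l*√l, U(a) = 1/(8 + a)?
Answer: -2711 - 3*√11/121 ≈ -2711.1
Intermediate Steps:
o(l) = -3*l^(3/2) (o(l) = -3*l*√l = -3*l^(3/2))
o(U(6 - 1*3)) - 2711 = -3/(8 + (6 - 1*3))^(3/2) - 2711 = -3/(8 + (6 - 3))^(3/2) - 2711 = -3/(8 + 3)^(3/2) - 2711 = -3*√11/121 - 2711 = -2711 - 3*√11/121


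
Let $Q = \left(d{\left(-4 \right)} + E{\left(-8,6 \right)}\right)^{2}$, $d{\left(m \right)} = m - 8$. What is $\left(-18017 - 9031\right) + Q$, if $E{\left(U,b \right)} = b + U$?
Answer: $-26852$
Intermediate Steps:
$E{\left(U,b \right)} = U + b$
$d{\left(m \right)} = -8 + m$
$Q = 196$ ($Q = \left(\left(-8 - 4\right) + \left(-8 + 6\right)\right)^{2} = \left(-12 - 2\right)^{2} = \left(-14\right)^{2} = 196$)
$\left(-18017 - 9031\right) + Q = \left(-18017 - 9031\right) + 196 = -27048 + 196 = -26852$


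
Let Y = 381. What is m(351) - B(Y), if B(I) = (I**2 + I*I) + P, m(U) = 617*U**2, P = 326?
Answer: 75724369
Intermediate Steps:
B(I) = 326 + 2*I**2 (B(I) = (I**2 + I*I) + 326 = (I**2 + I**2) + 326 = 2*I**2 + 326 = 326 + 2*I**2)
m(351) - B(Y) = 617*351**2 - (326 + 2*381**2) = 617*123201 - (326 + 2*145161) = 76015017 - (326 + 290322) = 76015017 - 1*290648 = 76015017 - 290648 = 75724369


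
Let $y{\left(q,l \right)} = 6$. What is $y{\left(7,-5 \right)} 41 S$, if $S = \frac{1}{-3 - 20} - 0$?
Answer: $- \frac{246}{23} \approx -10.696$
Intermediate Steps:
$S = - \frac{1}{23}$ ($S = \frac{1}{-23} + 0 = - \frac{1}{23} + 0 = - \frac{1}{23} \approx -0.043478$)
$y{\left(7,-5 \right)} 41 S = 6 \cdot 41 \left(- \frac{1}{23}\right) = 246 \left(- \frac{1}{23}\right) = - \frac{246}{23}$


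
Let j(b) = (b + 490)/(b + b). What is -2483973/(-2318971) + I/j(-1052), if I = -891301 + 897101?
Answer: 14150131450013/651630851 ≈ 21715.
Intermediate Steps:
j(b) = (490 + b)/(2*b) (j(b) = (490 + b)/((2*b)) = (490 + b)*(1/(2*b)) = (490 + b)/(2*b))
I = 5800
-2483973/(-2318971) + I/j(-1052) = -2483973/(-2318971) + 5800/(((½)*(490 - 1052)/(-1052))) = -2483973*(-1/2318971) + 5800/(((½)*(-1/1052)*(-562))) = 2483973/2318971 + 5800/(281/1052) = 2483973/2318971 + 5800*(1052/281) = 2483973/2318971 + 6101600/281 = 14150131450013/651630851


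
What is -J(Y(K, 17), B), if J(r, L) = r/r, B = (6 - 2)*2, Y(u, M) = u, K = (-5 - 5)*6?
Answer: -1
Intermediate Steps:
K = -60 (K = -10*6 = -60)
B = 8 (B = 4*2 = 8)
J(r, L) = 1
-J(Y(K, 17), B) = -1*1 = -1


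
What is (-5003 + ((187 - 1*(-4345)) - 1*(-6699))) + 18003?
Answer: 24231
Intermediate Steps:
(-5003 + ((187 - 1*(-4345)) - 1*(-6699))) + 18003 = (-5003 + ((187 + 4345) + 6699)) + 18003 = (-5003 + (4532 + 6699)) + 18003 = (-5003 + 11231) + 18003 = 6228 + 18003 = 24231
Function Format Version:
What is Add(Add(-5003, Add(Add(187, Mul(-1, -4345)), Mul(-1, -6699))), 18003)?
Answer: 24231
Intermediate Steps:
Add(Add(-5003, Add(Add(187, Mul(-1, -4345)), Mul(-1, -6699))), 18003) = Add(Add(-5003, Add(Add(187, 4345), 6699)), 18003) = Add(Add(-5003, Add(4532, 6699)), 18003) = Add(Add(-5003, 11231), 18003) = Add(6228, 18003) = 24231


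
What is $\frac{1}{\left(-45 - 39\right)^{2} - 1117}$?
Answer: $\frac{1}{5939} \approx 0.00016838$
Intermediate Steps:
$\frac{1}{\left(-45 - 39\right)^{2} - 1117} = \frac{1}{\left(-84\right)^{2} - 1117} = \frac{1}{7056 - 1117} = \frac{1}{5939}$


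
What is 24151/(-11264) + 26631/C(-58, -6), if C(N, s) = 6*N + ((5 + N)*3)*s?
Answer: 47556013/1137664 ≈ 41.801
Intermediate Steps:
C(N, s) = 6*N + s*(15 + 3*N) (C(N, s) = 6*N + (15 + 3*N)*s = 6*N + s*(15 + 3*N))
24151/(-11264) + 26631/C(-58, -6) = 24151/(-11264) + 26631/(6*(-58) + 15*(-6) + 3*(-58)*(-6)) = 24151*(-1/11264) + 26631/(-348 - 90 + 1044) = -24151/11264 + 26631/606 = -24151/11264 + 26631*(1/606) = -24151/11264 + 8877/202 = 47556013/1137664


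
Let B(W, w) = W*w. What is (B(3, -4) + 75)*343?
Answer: 21609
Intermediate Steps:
(B(3, -4) + 75)*343 = (3*(-4) + 75)*343 = (-12 + 75)*343 = 63*343 = 21609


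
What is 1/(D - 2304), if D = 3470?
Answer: 1/1166 ≈ 0.00085763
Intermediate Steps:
1/(D - 2304) = 1/(3470 - 2304) = 1/1166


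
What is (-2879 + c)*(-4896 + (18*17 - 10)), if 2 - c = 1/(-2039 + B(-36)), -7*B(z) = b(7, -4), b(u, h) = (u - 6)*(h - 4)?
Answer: 37757166160/2853 ≈ 1.3234e+7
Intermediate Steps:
b(u, h) = (-6 + u)*(-4 + h)
B(z) = 8/7 (B(z) = -(24 - 6*(-4) - 4*7 - 4*7)/7 = -(24 + 24 - 28 - 28)/7 = -1/7*(-8) = 8/7)
c = 28537/14265 (c = 2 - 1/(-2039 + 8/7) = 2 - 1/(-14265/7) = 2 - 1*(-7/14265) = 2 + 7/14265 = 28537/14265 ≈ 2.0005)
(-2879 + c)*(-4896 + (18*17 - 10)) = (-2879 + 28537/14265)*(-4896 + (18*17 - 10)) = -41040398*(-4896 + (306 - 10))/14265 = -41040398*(-4896 + 296)/14265 = -41040398/14265*(-4600) = 37757166160/2853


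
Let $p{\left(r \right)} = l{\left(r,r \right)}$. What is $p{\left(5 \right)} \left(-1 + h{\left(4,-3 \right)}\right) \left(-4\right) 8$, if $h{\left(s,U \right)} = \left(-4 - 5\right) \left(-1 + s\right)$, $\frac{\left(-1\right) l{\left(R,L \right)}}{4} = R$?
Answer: $-17920$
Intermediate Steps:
$l{\left(R,L \right)} = - 4 R$
$p{\left(r \right)} = - 4 r$
$h{\left(s,U \right)} = 9 - 9 s$ ($h{\left(s,U \right)} = - 9 \left(-1 + s\right) = 9 - 9 s$)
$p{\left(5 \right)} \left(-1 + h{\left(4,-3 \right)}\right) \left(-4\right) 8 = \left(-4\right) 5 \left(-1 + \left(9 - 36\right)\right) \left(-4\right) 8 = - 20 \left(-1 + \left(9 - 36\right)\right) \left(-4\right) 8 = - 20 \left(-1 - 27\right) \left(-4\right) 8 = - 20 \left(\left(-28\right) \left(-4\right)\right) 8 = \left(-20\right) 112 \cdot 8 = \left(-2240\right) 8 = -17920$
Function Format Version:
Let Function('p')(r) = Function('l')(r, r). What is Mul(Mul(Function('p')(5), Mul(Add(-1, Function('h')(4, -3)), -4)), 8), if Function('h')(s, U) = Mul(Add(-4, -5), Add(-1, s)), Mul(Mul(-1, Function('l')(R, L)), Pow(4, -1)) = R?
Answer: -17920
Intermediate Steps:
Function('l')(R, L) = Mul(-4, R)
Function('p')(r) = Mul(-4, r)
Function('h')(s, U) = Add(9, Mul(-9, s)) (Function('h')(s, U) = Mul(-9, Add(-1, s)) = Add(9, Mul(-9, s)))
Mul(Mul(Function('p')(5), Mul(Add(-1, Function('h')(4, -3)), -4)), 8) = Mul(Mul(Mul(-4, 5), Mul(Add(-1, Add(9, Mul(-9, 4))), -4)), 8) = Mul(Mul(-20, Mul(Add(-1, Add(9, -36)), -4)), 8) = Mul(Mul(-20, Mul(Add(-1, -27), -4)), 8) = Mul(Mul(-20, Mul(-28, -4)), 8) = Mul(Mul(-20, 112), 8) = Mul(-2240, 8) = -17920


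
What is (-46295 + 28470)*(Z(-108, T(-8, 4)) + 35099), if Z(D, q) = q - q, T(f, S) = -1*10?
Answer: -625639675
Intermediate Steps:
T(f, S) = -10
Z(D, q) = 0
(-46295 + 28470)*(Z(-108, T(-8, 4)) + 35099) = (-46295 + 28470)*(0 + 35099) = -17825*35099 = -625639675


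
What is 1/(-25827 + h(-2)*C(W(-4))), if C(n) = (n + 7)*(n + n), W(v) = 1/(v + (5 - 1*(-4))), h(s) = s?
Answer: -25/645819 ≈ -3.8711e-5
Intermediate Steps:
W(v) = 1/(9 + v) (W(v) = 1/(v + (5 + 4)) = 1/(v + 9) = 1/(9 + v))
C(n) = 2*n*(7 + n) (C(n) = (7 + n)*(2*n) = 2*n*(7 + n))
1/(-25827 + h(-2)*C(W(-4))) = 1/(-25827 - 4*(7 + 1/(9 - 4))/(9 - 4)) = 1/(-25827 - 4*(7 + 1/5)/5) = 1/(-25827 - 4*36/(5*5)) = 1/(-25827 - 2*72/25) = 1/(-25827 - 144/25) = 1/(-645819/25) = -25/645819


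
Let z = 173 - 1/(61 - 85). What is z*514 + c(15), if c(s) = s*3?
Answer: 1067861/12 ≈ 88988.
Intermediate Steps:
c(s) = 3*s
z = 4153/24 (z = 173 - 1/(-24) = 173 - 1*(-1/24) = 173 + 1/24 = 4153/24 ≈ 173.04)
z*514 + c(15) = (4153/24)*514 + 3*15 = 1067321/12 + 45 = 1067861/12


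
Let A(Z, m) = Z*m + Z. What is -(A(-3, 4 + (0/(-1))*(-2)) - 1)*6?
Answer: 96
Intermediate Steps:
A(Z, m) = Z + Z*m
-(A(-3, 4 + (0/(-1))*(-2)) - 1)*6 = -(-3*(1 + (4 + (0/(-1))*(-2))) - 1)*6 = -(-3*(1 + (4 + (0*(-1))*(-2))) - 1)*6 = -(-3*(1 + (4 + 0*(-2))) - 1)*6 = -(-3*(1 + (4 + 0)) - 1)*6 = -(-3*(1 + 4) - 1)*6 = -(-3*5 - 1)*6 = -(-15 - 1)*6 = -(-16)*6 = -1*(-96) = 96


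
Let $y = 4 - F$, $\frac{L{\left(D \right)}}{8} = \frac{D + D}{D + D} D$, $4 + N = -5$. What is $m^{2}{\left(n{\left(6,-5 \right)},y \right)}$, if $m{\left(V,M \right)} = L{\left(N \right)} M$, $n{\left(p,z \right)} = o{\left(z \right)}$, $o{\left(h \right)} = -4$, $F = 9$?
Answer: $129600$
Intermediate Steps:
$n{\left(p,z \right)} = -4$
$N = -9$ ($N = -4 - 5 = -9$)
$L{\left(D \right)} = 8 D$ ($L{\left(D \right)} = 8 \frac{D + D}{D + D} D = 8 \frac{2 D}{2 D} D = 8 \cdot 2 D \frac{1}{2 D} D = 8 \cdot 1 D = 8 D$)
$y = -5$ ($y = 4 - 9 = -5$)
$m{\left(V,M \right)} = - 72 M$ ($m{\left(V,M \right)} = 8 \left(-9\right) M = - 72 M$)
$m^{2}{\left(n{\left(6,-5 \right)},y \right)} = \left(\left(-72\right) \left(-5\right)\right)^{2} = 360^{2} = 129600$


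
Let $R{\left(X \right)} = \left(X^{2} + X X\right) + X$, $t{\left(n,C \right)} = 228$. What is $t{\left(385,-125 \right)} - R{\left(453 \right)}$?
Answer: $-410643$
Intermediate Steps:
$R{\left(X \right)} = X + 2 X^{2}$ ($R{\left(X \right)} = \left(X^{2} + X^{2}\right) + X = 2 X^{2} + X = X + 2 X^{2}$)
$t{\left(385,-125 \right)} - R{\left(453 \right)} = 228 - 453 \left(1 + 2 \cdot 453\right) = 228 - 453 \left(1 + 906\right) = 228 - 453 \cdot 907 = 228 - 410871 = -410643$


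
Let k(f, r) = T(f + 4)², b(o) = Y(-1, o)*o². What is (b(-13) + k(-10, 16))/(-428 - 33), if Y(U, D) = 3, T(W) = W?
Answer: -543/461 ≈ -1.1779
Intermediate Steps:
b(o) = 3*o²
k(f, r) = (4 + f)² (k(f, r) = (f + 4)² = (4 + f)²)
(b(-13) + k(-10, 16))/(-428 - 33) = (3*(-13)² + (4 - 10)²)/(-428 - 33) = (3*169 + (-6)²)/(-461) = (507 + 36)*(-1/461) = 543*(-1/461) = -543/461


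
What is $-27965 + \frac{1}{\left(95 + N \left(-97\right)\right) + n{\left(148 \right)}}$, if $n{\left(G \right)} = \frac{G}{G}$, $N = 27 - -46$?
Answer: $- \frac{195335526}{6985} \approx -27965.0$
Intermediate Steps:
$N = 73$ ($N = 27 + 46 = 73$)
$n{\left(G \right)} = 1$
$-27965 + \frac{1}{\left(95 + N \left(-97\right)\right) + n{\left(148 \right)}} = -27965 + \frac{1}{\left(95 + 73 \left(-97\right)\right) + 1} = -27965 + \frac{1}{\left(95 - 7081\right) + 1} = -27965 + \frac{1}{-6986 + 1} = -27965 + \frac{1}{-6985} = -27965 - \frac{1}{6985} = - \frac{195335526}{6985}$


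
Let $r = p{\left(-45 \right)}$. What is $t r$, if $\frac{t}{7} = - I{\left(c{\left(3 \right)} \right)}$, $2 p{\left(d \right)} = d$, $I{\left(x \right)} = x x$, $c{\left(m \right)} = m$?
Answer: $\frac{2835}{2} \approx 1417.5$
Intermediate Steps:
$I{\left(x \right)} = x^{2}$
$p{\left(d \right)} = \frac{d}{2}$
$r = - \frac{45}{2}$ ($r = \frac{1}{2} \left(-45\right) = - \frac{45}{2} \approx -22.5$)
$t = -63$ ($t = 7 \left(- 3^{2}\right) = 7 \left(\left(-1\right) 9\right) = 7 \left(-9\right) = -63$)
$t r = \left(-63\right) \left(- \frac{45}{2}\right) = \frac{2835}{2}$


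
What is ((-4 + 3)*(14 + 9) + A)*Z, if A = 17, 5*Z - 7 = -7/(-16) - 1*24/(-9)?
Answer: -97/8 ≈ -12.125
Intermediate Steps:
Z = 97/48 (Z = 7/5 + (-7/(-16) - 1*24/(-9))/5 = 7/5 + (-7*(-1/16) - 24*(-⅑))/5 = 7/5 + (7/16 + 8/3)/5 = 7/5 + (⅕)*(149/48) = 7/5 + 149/240 = 97/48 ≈ 2.0208)
((-4 + 3)*(14 + 9) + A)*Z = ((-4 + 3)*(14 + 9) + 17)*(97/48) = (-1*23 + 17)*(97/48) = (-23 + 17)*(97/48) = -6*97/48 = -97/8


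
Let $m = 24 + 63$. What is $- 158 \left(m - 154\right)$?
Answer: $10586$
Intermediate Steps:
$m = 87$
$- 158 \left(m - 154\right) = - 158 \left(87 - 154\right) = \left(-158\right) \left(-67\right) = 10586$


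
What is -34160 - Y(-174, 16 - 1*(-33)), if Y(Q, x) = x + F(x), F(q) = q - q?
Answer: -34209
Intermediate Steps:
F(q) = 0
Y(Q, x) = x (Y(Q, x) = x + 0 = x)
-34160 - Y(-174, 16 - 1*(-33)) = -34160 - (16 - 1*(-33)) = -34160 - (16 + 33) = -34160 - 1*49 = -34160 - 49 = -34209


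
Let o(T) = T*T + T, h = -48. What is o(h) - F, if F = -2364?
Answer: 4620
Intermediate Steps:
o(T) = T + T**2 (o(T) = T**2 + T = T + T**2)
o(h) - F = -48*(1 - 48) - 1*(-2364) = -48*(-47) + 2364 = 2256 + 2364 = 4620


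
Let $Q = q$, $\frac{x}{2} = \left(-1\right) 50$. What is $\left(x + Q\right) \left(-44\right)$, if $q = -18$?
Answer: $5192$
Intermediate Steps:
$x = -100$ ($x = 2 \left(\left(-1\right) 50\right) = 2 \left(-50\right) = -100$)
$Q = -18$
$\left(x + Q\right) \left(-44\right) = \left(-100 - 18\right) \left(-44\right) = \left(-118\right) \left(-44\right) = 5192$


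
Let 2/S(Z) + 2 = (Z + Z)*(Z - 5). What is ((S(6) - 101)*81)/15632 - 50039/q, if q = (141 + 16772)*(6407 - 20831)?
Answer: -622201924753/1191710952120 ≈ -0.52211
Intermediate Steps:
S(Z) = 2/(-2 + 2*Z*(-5 + Z)) (S(Z) = 2/(-2 + (Z + Z)*(Z - 5)) = 2/(-2 + (2*Z)*(-5 + Z)) = 2/(-2 + 2*Z*(-5 + Z)))
q = -243953112 (q = 16913*(-14424) = -243953112)
((S(6) - 101)*81)/15632 - 50039/q = ((1/(-1 + 6**2 - 5*6) - 101)*81)/15632 - 50039/(-243953112) = ((1/(-1 + 36 - 30) - 101)*81)*(1/15632) - 50039*(-1/243953112) = ((1/5 - 101)*81)*(1/15632) + 50039/243953112 = -504/5*81*(1/15632) + 50039/243953112 = -40824/5*1/15632 + 50039/243953112 = -5103/9770 + 50039/243953112 = -622201924753/1191710952120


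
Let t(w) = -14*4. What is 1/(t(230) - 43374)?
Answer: -1/43430 ≈ -2.3026e-5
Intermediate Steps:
t(w) = -56
1/(t(230) - 43374) = 1/(-56 - 43374) = 1/(-43430) = -1/43430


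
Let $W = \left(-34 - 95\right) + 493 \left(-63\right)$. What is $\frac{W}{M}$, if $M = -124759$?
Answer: $\frac{31188}{124759} \approx 0.24999$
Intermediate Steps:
$W = -31188$ ($W = -129 - 31059 = -31188$)
$\frac{W}{M} = - \frac{31188}{-124759} = \left(-31188\right) \left(- \frac{1}{124759}\right) = \frac{31188}{124759}$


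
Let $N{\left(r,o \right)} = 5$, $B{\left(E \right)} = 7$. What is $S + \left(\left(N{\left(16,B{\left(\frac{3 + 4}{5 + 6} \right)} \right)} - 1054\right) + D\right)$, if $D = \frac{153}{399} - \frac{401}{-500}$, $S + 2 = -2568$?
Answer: $- \frac{240584667}{66500} \approx -3617.8$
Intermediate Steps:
$S = -2570$ ($S = -2 - 2568 = -2570$)
$D = \frac{78833}{66500}$ ($D = 153 \cdot \frac{1}{399} - - \frac{401}{500} = \frac{51}{133} + \frac{401}{500} = \frac{78833}{66500} \approx 1.1855$)
$S + \left(\left(N{\left(16,B{\left(\frac{3 + 4}{5 + 6} \right)} \right)} - 1054\right) + D\right) = -2570 + \left(\left(5 - 1054\right) + \frac{78833}{66500}\right) = -2570 + \left(-1049 + \frac{78833}{66500}\right) = -2570 - \frac{69679667}{66500} = - \frac{240584667}{66500}$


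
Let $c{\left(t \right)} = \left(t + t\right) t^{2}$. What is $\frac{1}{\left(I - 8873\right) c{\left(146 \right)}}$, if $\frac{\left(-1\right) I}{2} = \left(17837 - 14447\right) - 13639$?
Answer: $\frac{1}{72357162000} \approx 1.382 \cdot 10^{-11}$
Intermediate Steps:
$I = 20498$ ($I = - 2 \left(\left(17837 - 14447\right) - 13639\right) = - 2 \left(3390 - 13639\right) = \left(-2\right) \left(-10249\right) = 20498$)
$c{\left(t \right)} = 2 t^{3}$ ($c{\left(t \right)} = 2 t t^{2} = 2 t^{3}$)
$\frac{1}{\left(I - 8873\right) c{\left(146 \right)}} = \frac{1}{\left(20498 - 8873\right) 2 \cdot 146^{3}} = \frac{1}{11625 \cdot 2 \cdot 3112136} = \frac{1}{11625 \cdot 6224272} = \frac{1}{11625} \cdot \frac{1}{6224272} = \frac{1}{72357162000}$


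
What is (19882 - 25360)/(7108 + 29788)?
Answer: -2739/18448 ≈ -0.14847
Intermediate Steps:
(19882 - 25360)/(7108 + 29788) = -5478/36896 = -5478*1/36896 = -2739/18448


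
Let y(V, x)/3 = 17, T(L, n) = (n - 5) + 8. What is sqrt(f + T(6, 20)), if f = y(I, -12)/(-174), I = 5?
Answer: sqrt(76386)/58 ≈ 4.7652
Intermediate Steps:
T(L, n) = 3 + n (T(L, n) = (-5 + n) + 8 = 3 + n)
y(V, x) = 51 (y(V, x) = 3*17 = 51)
f = -17/58 (f = 51/(-174) = 51*(-1/174) = -17/58 ≈ -0.29310)
sqrt(f + T(6, 20)) = sqrt(-17/58 + (3 + 20)) = sqrt(-17/58 + 23) = sqrt(1317/58) = sqrt(76386)/58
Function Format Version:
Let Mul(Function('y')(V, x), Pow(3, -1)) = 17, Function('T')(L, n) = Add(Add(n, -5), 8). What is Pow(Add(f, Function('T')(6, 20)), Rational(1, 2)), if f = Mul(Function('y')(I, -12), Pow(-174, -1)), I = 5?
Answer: Mul(Rational(1, 58), Pow(76386, Rational(1, 2))) ≈ 4.7652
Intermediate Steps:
Function('T')(L, n) = Add(3, n) (Function('T')(L, n) = Add(Add(-5, n), 8) = Add(3, n))
Function('y')(V, x) = 51 (Function('y')(V, x) = Mul(3, 17) = 51)
f = Rational(-17, 58) (f = Mul(51, Pow(-174, -1)) = Mul(51, Rational(-1, 174)) = Rational(-17, 58) ≈ -0.29310)
Pow(Add(f, Function('T')(6, 20)), Rational(1, 2)) = Pow(Add(Rational(-17, 58), Add(3, 20)), Rational(1, 2)) = Pow(Add(Rational(-17, 58), 23), Rational(1, 2)) = Pow(Rational(1317, 58), Rational(1, 2)) = Mul(Rational(1, 58), Pow(76386, Rational(1, 2)))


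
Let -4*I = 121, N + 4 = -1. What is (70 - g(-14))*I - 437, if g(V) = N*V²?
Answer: -64399/2 ≈ -32200.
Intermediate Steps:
N = -5 (N = -4 - 1 = -5)
I = -121/4 (I = -¼*121 = -121/4 ≈ -30.250)
g(V) = -5*V²
(70 - g(-14))*I - 437 = (70 - (-5)*(-14)²)*(-121/4) - 437 = (70 - (-5)*196)*(-121/4) - 437 = (70 - 1*(-980))*(-121/4) - 437 = (70 + 980)*(-121/4) - 437 = 1050*(-121/4) - 437 = -63525/2 - 437 = -64399/2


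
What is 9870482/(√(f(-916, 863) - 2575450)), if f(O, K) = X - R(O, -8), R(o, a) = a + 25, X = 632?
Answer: -9870482*I*√2574835/2574835 ≈ -6151.3*I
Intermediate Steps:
R(o, a) = 25 + a
f(O, K) = 615 (f(O, K) = 632 - (25 - 8) = 632 - 1*17 = 632 - 17 = 615)
9870482/(√(f(-916, 863) - 2575450)) = 9870482/(√(615 - 2575450)) = 9870482/(√(-2574835)) = 9870482/((I*√2574835)) = 9870482*(-I*√2574835/2574835) = -9870482*I*√2574835/2574835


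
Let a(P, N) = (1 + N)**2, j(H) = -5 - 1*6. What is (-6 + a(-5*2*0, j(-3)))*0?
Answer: 0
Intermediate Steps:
j(H) = -11 (j(H) = -5 - 6 = -11)
(-6 + a(-5*2*0, j(-3)))*0 = (-6 + (1 - 11)**2)*0 = (-6 + (-10)**2)*0 = (-6 + 100)*0 = 94*0 = 0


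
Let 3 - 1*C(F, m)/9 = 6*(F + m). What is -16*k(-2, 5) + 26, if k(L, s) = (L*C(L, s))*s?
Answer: -21574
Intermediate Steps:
C(F, m) = 27 - 54*F - 54*m (C(F, m) = 27 - 54*(F + m) = 27 - 9*(6*F + 6*m) = 27 + (-54*F - 54*m) = 27 - 54*F - 54*m)
k(L, s) = L*s*(27 - 54*L - 54*s) (k(L, s) = (L*(27 - 54*L - 54*s))*s = L*s*(27 - 54*L - 54*s))
-16*k(-2, 5) + 26 = -432*(-2)*5*(1 - 2*(-2) - 2*5) + 26 = -432*(-2)*5*(1 + 4 - 10) + 26 = -432*(-2)*5*(-5) + 26 = -16*1350 + 26 = -21600 + 26 = -21574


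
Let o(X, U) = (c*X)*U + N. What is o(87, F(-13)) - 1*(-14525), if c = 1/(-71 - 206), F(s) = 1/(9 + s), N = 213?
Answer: 16329791/1108 ≈ 14738.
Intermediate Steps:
c = -1/277 (c = 1/(-277) = -1/277 ≈ -0.0036101)
o(X, U) = 213 - U*X/277 (o(X, U) = (-X/277)*U + 213 = -U*X/277 + 213 = 213 - U*X/277)
o(87, F(-13)) - 1*(-14525) = (213 - 1/277*87/(9 - 13)) - 1*(-14525) = (213 - 1/277*87/(-4)) + 14525 = (213 - 1/277*(-¼)*87) + 14525 = (213 + 87/1108) + 14525 = 236091/1108 + 14525 = 16329791/1108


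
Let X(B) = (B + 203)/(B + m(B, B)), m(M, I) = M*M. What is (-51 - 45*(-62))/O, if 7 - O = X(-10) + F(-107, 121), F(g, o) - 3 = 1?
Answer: 22410/7 ≈ 3201.4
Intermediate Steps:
m(M, I) = M**2
F(g, o) = 4 (F(g, o) = 3 + 1 = 4)
X(B) = (203 + B)/(B + B**2) (X(B) = (B + 203)/(B + B**2) = (203 + B)/(B + B**2))
O = 77/90 (O = 7 - ((203 - 10)/((-10)*(1 - 10)) + 4) = 7 - (-1/10*193/(-9) + 4) = 7 - (-1/10*(-1/9)*193 + 4) = 7 - (193/90 + 4) = 7 - 1*553/90 = 7 - 553/90 = 77/90 ≈ 0.85556)
(-51 - 45*(-62))/O = (-51 - 45*(-62))/(77/90) = (-51 + 2790)*(90/77) = 2739*(90/77) = 22410/7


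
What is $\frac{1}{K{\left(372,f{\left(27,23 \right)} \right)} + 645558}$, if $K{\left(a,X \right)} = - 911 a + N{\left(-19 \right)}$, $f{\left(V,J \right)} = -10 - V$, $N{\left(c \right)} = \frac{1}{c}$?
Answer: $\frac{19}{5826653} \approx 3.2609 \cdot 10^{-6}$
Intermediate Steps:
$K{\left(a,X \right)} = - \frac{1}{19} - 911 a$ ($K{\left(a,X \right)} = - 911 a + \frac{1}{-19} = - 911 a - \frac{1}{19} = - \frac{1}{19} - 911 a$)
$\frac{1}{K{\left(372,f{\left(27,23 \right)} \right)} + 645558} = \frac{1}{\left(- \frac{1}{19} - 338892\right) + 645558} = \frac{1}{- \frac{6438949}{19} + 645558} = \frac{1}{\frac{5826653}{19}} = \frac{19}{5826653}$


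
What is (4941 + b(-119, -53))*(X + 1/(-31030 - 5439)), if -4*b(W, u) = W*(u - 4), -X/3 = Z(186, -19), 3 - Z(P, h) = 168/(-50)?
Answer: -112907037489/1823450 ≈ -61919.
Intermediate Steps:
Z(P, h) = 159/25 (Z(P, h) = 3 - 168/(-50) = 3 - 168*(-1)/50 = 3 - 1*(-84/25) = 3 + 84/25 = 159/25)
X = -477/25 (X = -3*159/25 = -477/25 ≈ -19.080)
b(W, u) = -W*(-4 + u)/4 (b(W, u) = -W*(u - 4)/4 = -W*(-4 + u)/4)
(4941 + b(-119, -53))*(X + 1/(-31030 - 5439)) = (4941 + (¼)*(-119)*(4 - 1*(-53)))*(-477/25 + 1/(-31030 - 5439)) = (4941 + (¼)*(-119)*(4 + 53))*(-477/25 + 1/(-36469)) = (4941 + (¼)*(-119)*57)*(-477/25 - 1/36469) = (4941 - 6783/4)*(-17395738/911725) = (12981/4)*(-17395738/911725) = -112907037489/1823450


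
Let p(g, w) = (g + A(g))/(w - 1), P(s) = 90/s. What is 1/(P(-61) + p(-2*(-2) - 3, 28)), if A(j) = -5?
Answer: -1647/2674 ≈ -0.61593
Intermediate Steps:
p(g, w) = (-5 + g)/(-1 + w) (p(g, w) = (g - 5)/(w - 1) = (-5 + g)/(-1 + w))
1/(P(-61) + p(-2*(-2) - 3, 28)) = 1/(90/(-61) + (-5 + (-2*(-2) - 3))/(-1 + 28)) = 1/(90*(-1/61) + (-5 + (4 - 3))/27) = 1/(-90/61 + (-5 + 1)/27) = 1/(-90/61 + (1/27)*(-4)) = 1/(-90/61 - 4/27) = 1/(-2674/1647) = -1647/2674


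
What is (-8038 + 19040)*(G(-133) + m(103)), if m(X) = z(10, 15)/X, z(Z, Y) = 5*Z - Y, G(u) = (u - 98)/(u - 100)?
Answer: 351491896/23999 ≈ 14646.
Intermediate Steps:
G(u) = (-98 + u)/(-100 + u)
z(Z, Y) = -Y + 5*Z
m(X) = 35/X (m(X) = (-1*15 + 5*10)/X = (-15 + 50)/X = 35/X)
(-8038 + 19040)*(G(-133) + m(103)) = (-8038 + 19040)*((-98 - 133)/(-100 - 133) + 35/103) = 11002*(-231/(-233) + 35*(1/103)) = 11002*(-1/233*(-231) + 35/103) = 11002*(231/233 + 35/103) = 11002*(31948/23999) = 351491896/23999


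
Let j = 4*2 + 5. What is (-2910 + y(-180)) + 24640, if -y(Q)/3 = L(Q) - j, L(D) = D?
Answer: 22309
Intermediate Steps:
j = 13 (j = 8 + 5 = 13)
y(Q) = 39 - 3*Q (y(Q) = -3*(Q - 1*13) = -3*(Q - 13) = -3*(-13 + Q) = 39 - 3*Q)
(-2910 + y(-180)) + 24640 = (-2910 + (39 - 3*(-180))) + 24640 = (-2910 + (39 + 540)) + 24640 = (-2910 + 579) + 24640 = -2331 + 24640 = 22309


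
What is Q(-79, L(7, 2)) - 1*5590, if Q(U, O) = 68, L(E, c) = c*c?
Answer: -5522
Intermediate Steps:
L(E, c) = c²
Q(-79, L(7, 2)) - 1*5590 = 68 - 1*5590 = 68 - 5590 = -5522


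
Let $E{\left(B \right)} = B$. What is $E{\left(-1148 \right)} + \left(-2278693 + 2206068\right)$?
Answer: $-73773$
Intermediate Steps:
$E{\left(-1148 \right)} + \left(-2278693 + 2206068\right) = -1148 + \left(-2278693 + 2206068\right) = -1148 - 72625 = -73773$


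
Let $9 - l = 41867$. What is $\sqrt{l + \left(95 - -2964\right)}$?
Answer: $9 i \sqrt{479} \approx 196.97 i$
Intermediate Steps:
$l = -41858$ ($l = 9 - 41867 = -41858$)
$\sqrt{l + \left(95 - -2964\right)} = \sqrt{-41858 + \left(95 - -2964\right)} = \sqrt{-41858 + \left(95 + 2964\right)} = \sqrt{-41858 + 3059} = \sqrt{-38799} = 9 i \sqrt{479}$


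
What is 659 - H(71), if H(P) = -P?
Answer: 730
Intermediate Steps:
659 - H(71) = 659 - (-1)*71 = 659 - 1*(-71) = 659 + 71 = 730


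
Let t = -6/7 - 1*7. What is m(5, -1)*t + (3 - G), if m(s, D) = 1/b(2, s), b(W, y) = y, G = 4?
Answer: -18/7 ≈ -2.5714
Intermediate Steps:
t = -55/7 (t = -6*⅐ - 7 = -6/7 - 7 = -55/7 ≈ -7.8571)
m(s, D) = 1/s
m(5, -1)*t + (3 - G) = -55/7/5 + (3 - 1*4) = (⅕)*(-55/7) + (3 - 4) = -11/7 - 1 = -18/7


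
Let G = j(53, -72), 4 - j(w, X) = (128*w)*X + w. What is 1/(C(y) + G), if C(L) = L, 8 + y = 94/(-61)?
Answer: 61/29791757 ≈ 2.0475e-6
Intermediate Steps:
y = -582/61 (y = -8 + 94/(-61) = -8 + 94*(-1/61) = -8 - 94/61 = -582/61 ≈ -9.5410)
j(w, X) = 4 - w - 128*X*w (j(w, X) = 4 - ((128*w)*X + w) = 4 - (128*X*w + w) = 4 - (w + 128*X*w) = 4 + (-w - 128*X*w) = 4 - w - 128*X*w)
G = 488399 (G = 4 - 1*53 - 128*(-72)*53 = 4 - 53 + 488448 = 488399)
1/(C(y) + G) = 1/(-582/61 + 488399) = 1/(29791757/61) = 61/29791757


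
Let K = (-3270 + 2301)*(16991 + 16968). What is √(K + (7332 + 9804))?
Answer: I*√32889135 ≈ 5734.9*I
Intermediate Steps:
K = -32906271 (K = -969*33959 = -32906271)
√(K + (7332 + 9804)) = √(-32906271 + (7332 + 9804)) = √(-32906271 + 17136) = √(-32889135) = I*√32889135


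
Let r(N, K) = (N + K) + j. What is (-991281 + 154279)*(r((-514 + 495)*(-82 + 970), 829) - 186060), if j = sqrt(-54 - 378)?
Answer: 169160615206 - 10044024*I*sqrt(3) ≈ 1.6916e+11 - 1.7397e+7*I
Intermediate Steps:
j = 12*I*sqrt(3) (j = sqrt(-432) = 12*I*sqrt(3) ≈ 20.785*I)
r(N, K) = K + N + 12*I*sqrt(3) (r(N, K) = (N + K) + 12*I*sqrt(3) = (K + N) + 12*I*sqrt(3) = K + N + 12*I*sqrt(3))
(-991281 + 154279)*(r((-514 + 495)*(-82 + 970), 829) - 186060) = (-991281 + 154279)*((829 + (-514 + 495)*(-82 + 970) + 12*I*sqrt(3)) - 186060) = -837002*((829 - 19*888 + 12*I*sqrt(3)) - 186060) = -837002*((829 - 16872 + 12*I*sqrt(3)) - 186060) = -837002*((-16043 + 12*I*sqrt(3)) - 186060) = -837002*(-202103 + 12*I*sqrt(3)) = 169160615206 - 10044024*I*sqrt(3)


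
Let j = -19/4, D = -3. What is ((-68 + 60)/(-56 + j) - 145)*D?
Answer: 35203/81 ≈ 434.60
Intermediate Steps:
j = -19/4 (j = -19*¼ = -19/4 ≈ -4.7500)
((-68 + 60)/(-56 + j) - 145)*D = ((-68 + 60)/(-56 - 19/4) - 145)*(-3) = (-8/(-243/4) - 145)*(-3) = (-8*(-4/243) - 145)*(-3) = (32/243 - 145)*(-3) = -35203/243*(-3) = 35203/81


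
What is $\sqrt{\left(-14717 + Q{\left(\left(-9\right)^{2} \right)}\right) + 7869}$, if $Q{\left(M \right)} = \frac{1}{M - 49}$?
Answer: $\frac{i \sqrt{438270}}{8} \approx 82.752 i$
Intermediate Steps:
$Q{\left(M \right)} = \frac{1}{-49 + M}$
$\sqrt{\left(-14717 + Q{\left(\left(-9\right)^{2} \right)}\right) + 7869} = \sqrt{\left(-14717 + \frac{1}{-49 + \left(-9\right)^{2}}\right) + 7869} = \sqrt{\left(-14717 + \frac{1}{-49 + 81}\right) + 7869} = \sqrt{\left(-14717 + \frac{1}{32}\right) + 7869} = \sqrt{- \frac{470943}{32} + 7869} = \sqrt{- \frac{219135}{32}} = \frac{i \sqrt{438270}}{8}$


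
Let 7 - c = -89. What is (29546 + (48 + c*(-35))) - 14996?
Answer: 11238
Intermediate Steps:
c = 96 (c = 7 - 1*(-89) = 7 + 89 = 96)
(29546 + (48 + c*(-35))) - 14996 = (29546 + (48 + 96*(-35))) - 14996 = (29546 + (48 - 3360)) - 14996 = (29546 - 3312) - 14996 = 26234 - 14996 = 11238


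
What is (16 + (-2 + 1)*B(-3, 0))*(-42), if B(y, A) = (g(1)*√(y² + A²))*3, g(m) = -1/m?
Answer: -1050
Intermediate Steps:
B(y, A) = -3*√(A² + y²) (B(y, A) = ((-1/1)*√(y² + A²))*3 = ((-1*1)*√(A² + y²))*3 = -√(A² + y²)*3 = -3*√(A² + y²))
(16 + (-2 + 1)*B(-3, 0))*(-42) = (16 + (-2 + 1)*(-3*√(0² + (-3)²)))*(-42) = (16 - (-3)*√(0 + 9))*(-42) = (16 - (-3)*√9)*(-42) = (16 - (-3)*3)*(-42) = (16 - 1*(-9))*(-42) = (16 + 9)*(-42) = 25*(-42) = -1050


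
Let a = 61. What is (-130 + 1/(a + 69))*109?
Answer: -1841991/130 ≈ -14169.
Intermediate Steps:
(-130 + 1/(a + 69))*109 = (-130 + 1/(61 + 69))*109 = (-130 + 1/130)*109 = -16899/130*109 = -1841991/130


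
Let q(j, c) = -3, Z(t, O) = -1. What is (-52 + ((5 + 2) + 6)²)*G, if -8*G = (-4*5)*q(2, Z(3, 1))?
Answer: -1755/2 ≈ -877.50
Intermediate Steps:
G = -15/2 (G = -(-4*5)*(-3)/8 = -(-5)*(-3)/2 = -⅛*60 = -15/2 ≈ -7.5000)
(-52 + ((5 + 2) + 6)²)*G = (-52 + ((5 + 2) + 6)²)*(-15/2) = (-52 + (7 + 6)²)*(-15/2) = (-52 + 13²)*(-15/2) = (-52 + 169)*(-15/2) = 117*(-15/2) = -1755/2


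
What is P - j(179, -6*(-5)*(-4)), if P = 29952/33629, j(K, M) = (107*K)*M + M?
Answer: 77295613872/33629 ≈ 2.2985e+6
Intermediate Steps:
j(K, M) = M + 107*K*M (j(K, M) = 107*K*M + M = M + 107*K*M)
P = 29952/33629 (P = 29952*(1/33629) = 29952/33629 ≈ 0.89066)
P - j(179, -6*(-5)*(-4)) = 29952/33629 - -6*(-5)*(-4)*(1 + 107*179) = 29952/33629 - 30*(-4)*(1 + 19153) = 29952/33629 - (-120)*19154 = 29952/33629 - 1*(-2298480) = 29952/33629 + 2298480 = 77295613872/33629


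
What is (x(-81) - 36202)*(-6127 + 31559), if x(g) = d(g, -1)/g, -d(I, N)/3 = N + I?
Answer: -24860695552/27 ≈ -9.2077e+8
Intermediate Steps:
d(I, N) = -3*I - 3*N (d(I, N) = -3*(N + I) = -3*(I + N) = -3*I - 3*N)
x(g) = (3 - 3*g)/g (x(g) = (-3*g - 3*(-1))/g = (-3*g + 3)/g = (3 - 3*g)/g)
(x(-81) - 36202)*(-6127 + 31559) = ((-3 + 3/(-81)) - 36202)*(-6127 + 31559) = ((-3 + 3*(-1/81)) - 36202)*25432 = ((-3 - 1/27) - 36202)*25432 = (-82/27 - 36202)*25432 = -977536/27*25432 = -24860695552/27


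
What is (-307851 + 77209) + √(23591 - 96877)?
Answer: -230642 + I*√73286 ≈ -2.3064e+5 + 270.71*I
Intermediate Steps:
(-307851 + 77209) + √(23591 - 96877) = -230642 + √(-73286) = -230642 + I*√73286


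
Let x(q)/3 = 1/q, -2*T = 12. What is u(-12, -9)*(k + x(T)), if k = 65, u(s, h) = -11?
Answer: -1419/2 ≈ -709.50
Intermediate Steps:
T = -6 (T = -½*12 = -6)
x(q) = 3/q
u(-12, -9)*(k + x(T)) = -11*(65 + 3/(-6)) = -11*(65 + 3*(-⅙)) = -11*(65 - ½) = -11*129/2 = -1419/2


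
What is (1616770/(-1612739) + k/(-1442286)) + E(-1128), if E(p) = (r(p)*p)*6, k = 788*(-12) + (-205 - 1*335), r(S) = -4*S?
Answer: -11838418293716877940/387671813559 ≈ -3.0537e+7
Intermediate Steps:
k = -9996 (k = -9456 + (-205 - 335) = -9456 - 540 = -9996)
E(p) = -24*p² (E(p) = ((-4*p)*p)*6 = -4*p²*6 = -24*p²)
(1616770/(-1612739) + k/(-1442286)) + E(-1128) = (1616770/(-1612739) - 9996/(-1442286)) - 24*(-1128)² = (1616770*(-1/1612739) - 9996*(-1/1442286)) - 24*1272384 = (-1616770/1612739 + 1666/240381) - 30537216 = -385953966196/387671813559 - 30537216 = -11838418293716877940/387671813559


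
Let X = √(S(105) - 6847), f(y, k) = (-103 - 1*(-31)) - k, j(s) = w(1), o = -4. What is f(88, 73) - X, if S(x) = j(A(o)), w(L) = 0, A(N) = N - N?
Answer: -145 - I*√6847 ≈ -145.0 - 82.747*I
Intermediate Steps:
A(N) = 0
j(s) = 0
S(x) = 0
f(y, k) = -72 - k (f(y, k) = (-103 + 31) - k = -72 - k)
X = I*√6847 (X = √(0 - 6847) = √(-6847) = I*√6847 ≈ 82.747*I)
f(88, 73) - X = (-72 - 1*73) - I*√6847 = (-72 - 73) - I*√6847 = -145 - I*√6847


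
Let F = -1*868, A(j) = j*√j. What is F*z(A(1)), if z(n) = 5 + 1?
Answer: -5208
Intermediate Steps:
A(j) = j^(3/2)
F = -868
z(n) = 6
F*z(A(1)) = -868*6 = -5208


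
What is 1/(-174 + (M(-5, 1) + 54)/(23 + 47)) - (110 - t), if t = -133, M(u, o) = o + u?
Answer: -294766/1213 ≈ -243.01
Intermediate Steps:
1/(-174 + (M(-5, 1) + 54)/(23 + 47)) - (110 - t) = 1/(-174 + ((1 - 5) + 54)/(23 + 47)) - (110 - 1*(-133)) = 1/(-174 + (-4 + 54)/70) - (110 + 133) = 1/(-174 + 50*(1/70)) - 1*243 = 1/(-174 + 5/7) - 243 = 1/(-1213/7) - 243 = -7/1213 - 243 = -294766/1213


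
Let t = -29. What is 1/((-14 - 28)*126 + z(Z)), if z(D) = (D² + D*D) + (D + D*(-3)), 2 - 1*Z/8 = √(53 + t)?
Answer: 145/239732 - 62*√6/179799 ≈ -0.00023981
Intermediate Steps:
Z = 16 - 16*√6 (Z = 16 - 8*√(53 - 29) = 16 - 16*√6 ≈ -23.192)
z(D) = -2*D + 2*D² (z(D) = (D² + D²) + (D - 3*D) = 2*D² - 2*D = -2*D + 2*D²)
1/((-14 - 28)*126 + z(Z)) = 1/((-14 - 28)*126 + 2*(16 - 16*√6)*(-1 + (16 - 16*√6))) = 1/(-42*126 + 2*(16 - 16*√6)*(15 - 16*√6)) = 1/(-5292 + 2*(15 - 16*√6)*(16 - 16*√6))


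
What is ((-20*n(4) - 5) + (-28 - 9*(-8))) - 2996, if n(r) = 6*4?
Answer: -3437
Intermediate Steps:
n(r) = 24
((-20*n(4) - 5) + (-28 - 9*(-8))) - 2996 = ((-20*24 - 5) + (-28 - 9*(-8))) - 2996 = ((-480 - 5) + (-28 + 72)) - 2996 = (-485 + 44) - 2996 = -441 - 2996 = -3437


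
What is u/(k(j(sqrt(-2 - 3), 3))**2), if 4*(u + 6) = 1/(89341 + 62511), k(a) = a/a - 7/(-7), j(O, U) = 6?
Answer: -3644447/2429632 ≈ -1.5000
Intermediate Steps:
k(a) = 2 (k(a) = 1 - 7*(-1/7) = 1 + 1 = 2)
u = -3644447/607408 (u = -6 + 1/(4*(89341 + 62511)) = -6 + (1/4)/151852 = -6 + (1/4)*(1/151852) = -6 + 1/607408 = -3644447/607408 ≈ -6.0000)
u/(k(j(sqrt(-2 - 3), 3))**2) = -3644447/(607408*(2**2)) = -3644447/607408/4 = -3644447/607408*1/4 = -3644447/2429632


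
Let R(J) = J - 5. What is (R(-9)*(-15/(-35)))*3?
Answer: -18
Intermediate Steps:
R(J) = -5 + J
(R(-9)*(-15/(-35)))*3 = ((-5 - 9)*(-15/(-35)))*3 = -(-210)*(-1)/35*3 = -14*3/7*3 = -6*3 = -18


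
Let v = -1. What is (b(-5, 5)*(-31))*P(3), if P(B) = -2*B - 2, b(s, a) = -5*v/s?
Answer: -248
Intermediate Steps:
b(s, a) = 5/s (b(s, a) = -(-5)/s = 5/s)
P(B) = -2 - 2*B
(b(-5, 5)*(-31))*P(3) = ((5/(-5))*(-31))*(-2 - 2*3) = ((5*(-1/5))*(-31))*(-2 - 6) = -1*(-31)*(-8) = 31*(-8) = -248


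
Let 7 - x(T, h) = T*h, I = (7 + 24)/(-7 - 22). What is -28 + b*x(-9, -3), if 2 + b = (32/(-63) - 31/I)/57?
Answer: 7192/3591 ≈ 2.0028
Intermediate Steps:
I = -31/29 (I = 31/(-29) = 31*(-1/29) = -31/29 ≈ -1.0690)
x(T, h) = 7 - T*h
b = -5387/3591 (b = -2 + (32/(-63) - 31/(-31/29))/57 = -2 + (32*(-1/63) - 31*(-29/31))*(1/57) = -2 + (-32/63 + 29)*(1/57) = -2 + (1795/63)*(1/57) = -2 + 1795/3591 = -5387/3591 ≈ -1.5001)
-28 + b*x(-9, -3) = -28 - 5387*(7 - 1*(-9)*(-3))/3591 = -28 - 5387*(7 - 27)/3591 = -28 - 5387/3591*(-20) = -28 + 107740/3591 = 7192/3591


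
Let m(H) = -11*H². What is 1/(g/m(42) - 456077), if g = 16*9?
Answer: -539/245825507 ≈ -2.1926e-6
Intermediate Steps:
g = 144
1/(g/m(42) - 456077) = 1/(144/((-11*42²)) - 456077) = 1/(144/((-11*1764)) - 456077) = 1/(144/(-19404) - 456077) = 1/(144*(-1/19404) - 456077) = 1/(-4/539 - 456077) = 1/(-245825507/539) = -539/245825507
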